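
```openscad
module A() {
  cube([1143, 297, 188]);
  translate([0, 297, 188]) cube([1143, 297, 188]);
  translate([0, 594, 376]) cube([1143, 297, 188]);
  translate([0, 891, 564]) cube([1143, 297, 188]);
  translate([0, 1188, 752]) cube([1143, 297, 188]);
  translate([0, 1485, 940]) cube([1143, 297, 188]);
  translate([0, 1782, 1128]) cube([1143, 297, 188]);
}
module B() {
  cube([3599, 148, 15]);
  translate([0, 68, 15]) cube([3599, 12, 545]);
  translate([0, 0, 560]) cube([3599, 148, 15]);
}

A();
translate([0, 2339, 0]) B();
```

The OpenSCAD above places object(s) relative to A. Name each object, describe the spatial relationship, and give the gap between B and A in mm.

The I-beam's nearest face is 260 mm from the staircase's +y face.

A is a staircase. B is an I-beam. The I-beam is on the floor beside the staircase on its +y side. The gap between the I-beam and the staircase is 260 mm.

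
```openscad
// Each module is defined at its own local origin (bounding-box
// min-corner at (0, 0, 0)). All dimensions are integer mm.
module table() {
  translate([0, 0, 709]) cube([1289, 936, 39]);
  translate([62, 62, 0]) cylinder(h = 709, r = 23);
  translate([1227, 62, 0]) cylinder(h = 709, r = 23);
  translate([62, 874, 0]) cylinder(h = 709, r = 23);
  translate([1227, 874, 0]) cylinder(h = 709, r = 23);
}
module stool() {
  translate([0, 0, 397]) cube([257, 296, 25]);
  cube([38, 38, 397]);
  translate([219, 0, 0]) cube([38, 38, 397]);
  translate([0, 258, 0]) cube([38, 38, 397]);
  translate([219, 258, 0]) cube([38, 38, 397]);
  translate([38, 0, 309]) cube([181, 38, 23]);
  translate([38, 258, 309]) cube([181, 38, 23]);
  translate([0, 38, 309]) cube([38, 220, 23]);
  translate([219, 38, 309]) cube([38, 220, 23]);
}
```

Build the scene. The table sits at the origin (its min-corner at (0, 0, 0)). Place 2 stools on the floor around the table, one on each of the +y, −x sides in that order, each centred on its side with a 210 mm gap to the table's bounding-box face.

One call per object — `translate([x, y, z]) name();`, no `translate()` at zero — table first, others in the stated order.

table();
translate([516, 1146, 0]) stool();
translate([-467, 320, 0]) stool();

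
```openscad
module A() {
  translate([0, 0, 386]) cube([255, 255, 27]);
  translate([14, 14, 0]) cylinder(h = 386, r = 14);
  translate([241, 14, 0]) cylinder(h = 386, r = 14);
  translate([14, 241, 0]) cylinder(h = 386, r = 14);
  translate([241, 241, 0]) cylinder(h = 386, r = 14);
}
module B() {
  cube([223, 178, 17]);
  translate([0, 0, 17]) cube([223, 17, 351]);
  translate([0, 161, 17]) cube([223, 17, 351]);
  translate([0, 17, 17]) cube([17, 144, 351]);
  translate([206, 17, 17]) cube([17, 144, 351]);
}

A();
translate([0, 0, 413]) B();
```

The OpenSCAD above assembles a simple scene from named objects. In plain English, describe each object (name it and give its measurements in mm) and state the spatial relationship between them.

A is a four-legged stool. The seat is 255×255 mm, 27 mm thick, top at z = 413 mm. It stands on four round legs, each 28 mm in diameter, from z = 0 to the seat underside, each leg's axis is inset half a diameter from the nearest pair of seat edges (so the leg's bounding box is flush with the corner).

B is an open storage box with external size 223×178×368 mm and wall thickness 17 mm (the base is also 17 mm thick). The base covers the whole footprint; the four walls stand on the base, with the y-facing walls full-width and the x-facing walls fitting between their inner faces.

The open box is on top of the stool.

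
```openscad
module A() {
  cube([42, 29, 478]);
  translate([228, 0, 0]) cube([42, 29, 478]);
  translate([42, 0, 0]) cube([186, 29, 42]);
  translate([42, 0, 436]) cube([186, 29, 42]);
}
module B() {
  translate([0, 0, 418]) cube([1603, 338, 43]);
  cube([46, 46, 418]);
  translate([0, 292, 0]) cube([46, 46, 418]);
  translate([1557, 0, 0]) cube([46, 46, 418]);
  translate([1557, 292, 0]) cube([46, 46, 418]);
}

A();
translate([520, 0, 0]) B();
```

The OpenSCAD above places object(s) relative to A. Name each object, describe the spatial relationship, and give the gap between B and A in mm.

A is a picture frame. B is a bench. The bench is on the floor beside the picture frame on its +x side. The gap between the bench and the picture frame is 250 mm.

The bench's nearest face is 250 mm from the picture frame's +x face.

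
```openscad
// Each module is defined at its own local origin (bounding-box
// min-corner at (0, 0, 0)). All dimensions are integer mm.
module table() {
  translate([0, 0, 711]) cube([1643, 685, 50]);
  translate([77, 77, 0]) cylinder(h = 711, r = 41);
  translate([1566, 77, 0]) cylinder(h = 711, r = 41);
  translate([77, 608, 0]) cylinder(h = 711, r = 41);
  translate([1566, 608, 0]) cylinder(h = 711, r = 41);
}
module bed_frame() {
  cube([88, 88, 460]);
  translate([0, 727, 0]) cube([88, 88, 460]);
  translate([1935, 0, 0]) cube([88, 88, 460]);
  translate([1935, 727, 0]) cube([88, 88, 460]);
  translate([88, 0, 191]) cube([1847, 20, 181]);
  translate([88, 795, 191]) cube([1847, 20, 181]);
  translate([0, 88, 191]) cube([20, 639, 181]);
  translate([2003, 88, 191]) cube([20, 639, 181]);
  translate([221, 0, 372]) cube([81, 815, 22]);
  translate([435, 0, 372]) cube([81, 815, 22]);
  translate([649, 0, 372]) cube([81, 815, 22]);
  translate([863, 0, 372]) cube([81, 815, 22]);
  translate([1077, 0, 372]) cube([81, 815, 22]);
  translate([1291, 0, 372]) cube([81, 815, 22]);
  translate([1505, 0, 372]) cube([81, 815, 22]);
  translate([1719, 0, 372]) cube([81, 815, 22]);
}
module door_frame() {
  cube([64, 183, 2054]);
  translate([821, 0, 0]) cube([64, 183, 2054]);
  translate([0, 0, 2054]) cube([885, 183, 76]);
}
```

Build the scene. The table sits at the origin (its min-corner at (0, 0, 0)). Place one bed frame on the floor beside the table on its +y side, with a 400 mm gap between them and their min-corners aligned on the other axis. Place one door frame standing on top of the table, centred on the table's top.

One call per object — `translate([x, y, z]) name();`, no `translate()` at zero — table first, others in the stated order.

table();
translate([0, 1085, 0]) bed_frame();
translate([379, 251, 761]) door_frame();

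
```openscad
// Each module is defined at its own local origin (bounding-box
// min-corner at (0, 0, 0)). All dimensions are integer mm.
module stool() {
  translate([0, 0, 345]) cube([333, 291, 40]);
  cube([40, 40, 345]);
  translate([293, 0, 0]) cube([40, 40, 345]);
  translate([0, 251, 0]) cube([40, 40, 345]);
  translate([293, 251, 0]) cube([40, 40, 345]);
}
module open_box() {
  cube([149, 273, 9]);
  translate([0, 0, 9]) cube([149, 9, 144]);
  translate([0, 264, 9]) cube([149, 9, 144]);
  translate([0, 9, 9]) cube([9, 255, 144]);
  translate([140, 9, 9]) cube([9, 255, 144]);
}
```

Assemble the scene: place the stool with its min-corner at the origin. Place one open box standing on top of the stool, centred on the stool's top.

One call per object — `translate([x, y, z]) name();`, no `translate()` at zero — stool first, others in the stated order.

stool();
translate([92, 9, 385]) open_box();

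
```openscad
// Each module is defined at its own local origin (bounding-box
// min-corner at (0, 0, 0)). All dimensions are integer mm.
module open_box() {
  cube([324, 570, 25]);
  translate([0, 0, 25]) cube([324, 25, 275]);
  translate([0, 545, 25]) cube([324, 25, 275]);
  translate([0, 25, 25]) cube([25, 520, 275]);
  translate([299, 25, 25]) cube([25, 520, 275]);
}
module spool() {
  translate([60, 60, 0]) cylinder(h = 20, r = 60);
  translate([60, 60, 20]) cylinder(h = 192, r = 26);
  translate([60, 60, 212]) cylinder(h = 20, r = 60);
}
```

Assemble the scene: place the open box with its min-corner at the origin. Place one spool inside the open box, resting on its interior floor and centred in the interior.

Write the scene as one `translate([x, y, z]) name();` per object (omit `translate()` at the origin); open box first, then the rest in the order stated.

open_box();
translate([102, 225, 25]) spool();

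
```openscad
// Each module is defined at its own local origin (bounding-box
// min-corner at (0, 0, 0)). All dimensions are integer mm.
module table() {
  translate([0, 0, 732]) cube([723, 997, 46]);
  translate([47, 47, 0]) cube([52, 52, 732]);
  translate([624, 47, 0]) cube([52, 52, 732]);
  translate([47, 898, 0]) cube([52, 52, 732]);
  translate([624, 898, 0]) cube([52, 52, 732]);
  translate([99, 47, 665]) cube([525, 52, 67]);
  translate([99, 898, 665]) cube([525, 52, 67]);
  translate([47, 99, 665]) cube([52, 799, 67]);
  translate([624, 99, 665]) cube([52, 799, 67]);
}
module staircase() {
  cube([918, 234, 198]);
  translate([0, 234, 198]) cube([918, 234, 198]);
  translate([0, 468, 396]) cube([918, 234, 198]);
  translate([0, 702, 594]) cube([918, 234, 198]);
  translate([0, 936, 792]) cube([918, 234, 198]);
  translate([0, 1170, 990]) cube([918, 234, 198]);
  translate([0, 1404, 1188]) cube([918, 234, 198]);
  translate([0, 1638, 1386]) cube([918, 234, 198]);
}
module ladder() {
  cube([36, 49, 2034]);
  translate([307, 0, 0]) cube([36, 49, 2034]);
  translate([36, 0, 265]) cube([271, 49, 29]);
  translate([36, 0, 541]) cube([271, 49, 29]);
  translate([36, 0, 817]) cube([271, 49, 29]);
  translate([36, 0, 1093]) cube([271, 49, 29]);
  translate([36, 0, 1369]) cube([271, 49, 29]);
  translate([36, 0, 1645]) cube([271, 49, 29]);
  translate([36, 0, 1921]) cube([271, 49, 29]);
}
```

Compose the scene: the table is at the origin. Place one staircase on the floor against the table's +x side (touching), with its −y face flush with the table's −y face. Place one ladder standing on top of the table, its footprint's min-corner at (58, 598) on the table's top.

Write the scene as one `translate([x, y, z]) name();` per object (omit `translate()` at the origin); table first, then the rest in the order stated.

table();
translate([723, 0, 0]) staircase();
translate([58, 598, 778]) ladder();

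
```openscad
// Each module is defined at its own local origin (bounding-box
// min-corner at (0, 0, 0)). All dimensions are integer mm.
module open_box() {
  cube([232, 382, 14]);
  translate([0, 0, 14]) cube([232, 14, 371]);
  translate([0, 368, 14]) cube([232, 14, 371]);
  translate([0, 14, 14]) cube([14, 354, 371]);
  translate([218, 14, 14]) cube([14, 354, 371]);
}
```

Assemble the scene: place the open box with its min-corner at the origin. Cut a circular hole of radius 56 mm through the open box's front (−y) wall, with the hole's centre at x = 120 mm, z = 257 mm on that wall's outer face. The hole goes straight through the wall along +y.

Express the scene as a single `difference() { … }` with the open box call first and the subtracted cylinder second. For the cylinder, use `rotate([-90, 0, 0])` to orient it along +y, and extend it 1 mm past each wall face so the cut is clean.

difference() {
  open_box();
  translate([120, -1, 257]) rotate([-90, 0, 0]) cylinder(h = 16, r = 56);
}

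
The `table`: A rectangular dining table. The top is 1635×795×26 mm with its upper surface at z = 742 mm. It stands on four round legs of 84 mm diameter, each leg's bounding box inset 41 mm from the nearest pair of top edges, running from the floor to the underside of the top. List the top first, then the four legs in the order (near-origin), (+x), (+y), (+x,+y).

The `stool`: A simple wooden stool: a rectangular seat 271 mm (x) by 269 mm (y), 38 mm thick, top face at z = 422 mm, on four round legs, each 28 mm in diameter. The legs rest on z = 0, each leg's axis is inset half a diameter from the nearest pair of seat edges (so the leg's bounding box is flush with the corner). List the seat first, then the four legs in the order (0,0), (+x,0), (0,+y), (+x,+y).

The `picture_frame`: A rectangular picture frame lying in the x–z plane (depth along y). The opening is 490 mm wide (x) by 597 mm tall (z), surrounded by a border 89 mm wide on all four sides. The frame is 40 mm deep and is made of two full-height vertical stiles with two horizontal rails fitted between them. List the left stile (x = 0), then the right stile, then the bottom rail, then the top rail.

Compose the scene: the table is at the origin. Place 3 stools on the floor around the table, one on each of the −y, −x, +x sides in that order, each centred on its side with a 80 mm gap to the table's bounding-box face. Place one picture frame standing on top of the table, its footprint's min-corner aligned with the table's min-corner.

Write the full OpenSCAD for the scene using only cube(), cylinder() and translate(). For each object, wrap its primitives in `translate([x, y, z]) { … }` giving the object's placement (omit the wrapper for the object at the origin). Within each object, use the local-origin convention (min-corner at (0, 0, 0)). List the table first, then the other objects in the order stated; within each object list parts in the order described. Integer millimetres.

translate([0, 0, 716]) cube([1635, 795, 26]);
translate([83, 83, 0]) cylinder(h = 716, r = 42);
translate([1552, 83, 0]) cylinder(h = 716, r = 42);
translate([83, 712, 0]) cylinder(h = 716, r = 42);
translate([1552, 712, 0]) cylinder(h = 716, r = 42);
translate([682, -349, 0]) {
  translate([0, 0, 384]) cube([271, 269, 38]);
  translate([14, 14, 0]) cylinder(h = 384, r = 14);
  translate([257, 14, 0]) cylinder(h = 384, r = 14);
  translate([14, 255, 0]) cylinder(h = 384, r = 14);
  translate([257, 255, 0]) cylinder(h = 384, r = 14);
}
translate([-351, 263, 0]) {
  translate([0, 0, 384]) cube([271, 269, 38]);
  translate([14, 14, 0]) cylinder(h = 384, r = 14);
  translate([257, 14, 0]) cylinder(h = 384, r = 14);
  translate([14, 255, 0]) cylinder(h = 384, r = 14);
  translate([257, 255, 0]) cylinder(h = 384, r = 14);
}
translate([1715, 263, 0]) {
  translate([0, 0, 384]) cube([271, 269, 38]);
  translate([14, 14, 0]) cylinder(h = 384, r = 14);
  translate([257, 14, 0]) cylinder(h = 384, r = 14);
  translate([14, 255, 0]) cylinder(h = 384, r = 14);
  translate([257, 255, 0]) cylinder(h = 384, r = 14);
}
translate([0, 0, 742]) {
  cube([89, 40, 775]);
  translate([579, 0, 0]) cube([89, 40, 775]);
  translate([89, 0, 0]) cube([490, 40, 89]);
  translate([89, 0, 686]) cube([490, 40, 89]);
}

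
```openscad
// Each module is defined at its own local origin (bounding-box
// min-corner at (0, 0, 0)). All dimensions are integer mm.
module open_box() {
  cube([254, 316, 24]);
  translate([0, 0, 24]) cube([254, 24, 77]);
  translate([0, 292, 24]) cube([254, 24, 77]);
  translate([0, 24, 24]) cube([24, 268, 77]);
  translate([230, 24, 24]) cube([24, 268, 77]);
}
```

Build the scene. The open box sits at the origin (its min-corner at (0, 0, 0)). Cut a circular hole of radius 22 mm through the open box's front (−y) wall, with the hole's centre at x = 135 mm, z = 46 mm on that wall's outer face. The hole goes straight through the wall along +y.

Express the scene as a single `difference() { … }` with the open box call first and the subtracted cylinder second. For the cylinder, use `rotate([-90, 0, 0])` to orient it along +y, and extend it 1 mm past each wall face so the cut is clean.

difference() {
  open_box();
  translate([135, -1, 46]) rotate([-90, 0, 0]) cylinder(h = 26, r = 22);
}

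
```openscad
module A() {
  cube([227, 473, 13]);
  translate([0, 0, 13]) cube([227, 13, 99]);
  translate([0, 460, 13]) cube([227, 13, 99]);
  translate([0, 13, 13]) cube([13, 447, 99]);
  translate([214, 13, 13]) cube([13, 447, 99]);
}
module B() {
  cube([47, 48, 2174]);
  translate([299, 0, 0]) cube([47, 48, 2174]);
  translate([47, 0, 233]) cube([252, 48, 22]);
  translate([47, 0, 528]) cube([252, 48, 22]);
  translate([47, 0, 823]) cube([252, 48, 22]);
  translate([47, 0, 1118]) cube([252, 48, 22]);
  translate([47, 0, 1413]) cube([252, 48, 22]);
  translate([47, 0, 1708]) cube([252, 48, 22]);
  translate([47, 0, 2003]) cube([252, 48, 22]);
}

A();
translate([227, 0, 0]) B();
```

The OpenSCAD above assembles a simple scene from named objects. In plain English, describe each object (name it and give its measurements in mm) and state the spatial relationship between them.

A is an open-topped rectangular box: outside dimensions 227×473×112 mm, with a uniform wall and base thickness of 13 mm. The base is a full 227×473 slab on the floor; four walls sit on top of the base. The front and back walls (the −y and +y sides) span the full width; the two side walls fit between them.

B is a straight ladder. Two 47×48 mm vertical rails, 2174 mm tall, stand 346 mm apart (outside-to-outside) with their front faces coplanar on the −y side. 7 rungs, each 48 mm deep and 22 mm tall, span between the inner faces of the rails, front faces flush with the rails. The lowest rung's underside is at z = 233 mm and rungs are spaced 295 mm apart (underside to underside).

The ladder is against the open box's +x side, with their −y faces flush.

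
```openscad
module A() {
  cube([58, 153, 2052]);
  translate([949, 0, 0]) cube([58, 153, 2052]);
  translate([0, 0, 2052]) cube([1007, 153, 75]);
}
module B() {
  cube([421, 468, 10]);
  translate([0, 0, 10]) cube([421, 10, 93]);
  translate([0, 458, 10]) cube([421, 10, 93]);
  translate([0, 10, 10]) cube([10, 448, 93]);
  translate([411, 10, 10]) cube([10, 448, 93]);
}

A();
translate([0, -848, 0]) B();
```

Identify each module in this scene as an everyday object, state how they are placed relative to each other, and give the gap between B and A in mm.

A is a door frame. B is an open box. The open box is on the floor beside the door frame on its −y side. The gap between the open box and the door frame is 380 mm.

The open box's nearest face is 380 mm from the door frame's −y face.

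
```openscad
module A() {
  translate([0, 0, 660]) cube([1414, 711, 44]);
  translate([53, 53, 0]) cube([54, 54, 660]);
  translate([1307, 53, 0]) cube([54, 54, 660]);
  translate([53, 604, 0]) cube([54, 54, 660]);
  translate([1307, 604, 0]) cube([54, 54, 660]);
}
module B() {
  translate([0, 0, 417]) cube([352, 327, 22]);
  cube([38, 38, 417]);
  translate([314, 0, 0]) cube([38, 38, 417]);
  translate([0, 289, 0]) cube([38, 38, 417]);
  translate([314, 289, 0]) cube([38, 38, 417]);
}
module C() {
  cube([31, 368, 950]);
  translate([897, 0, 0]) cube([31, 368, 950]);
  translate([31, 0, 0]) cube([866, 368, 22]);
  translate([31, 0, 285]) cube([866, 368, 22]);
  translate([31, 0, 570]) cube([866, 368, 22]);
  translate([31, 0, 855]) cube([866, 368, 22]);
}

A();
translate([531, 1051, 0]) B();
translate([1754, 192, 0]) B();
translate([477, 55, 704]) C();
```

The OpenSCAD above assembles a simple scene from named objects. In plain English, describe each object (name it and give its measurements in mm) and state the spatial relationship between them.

A is a rectangular dining table. The top is 1414×711×44 mm with its upper surface at z = 704 mm. It stands on four 54×54 mm square legs, each inset 53 mm from the nearest pair of top edges, running from the floor to the underside of the top.

B is a simple wooden stool: a rectangular seat 352 mm (x) by 327 mm (y), 22 mm thick, top face at z = 439 mm, on four square legs, each 38×38 mm in cross-section. The legs rest on z = 0, each flush with a corner of the seat.

C is a bookshelf 928 mm wide overall, 368 mm deep and 950 mm tall. The two sides are 31 mm thick vertical panels. 4 horizontal shelves of 22 mm thickness span between the inner faces of the sides; the lowest shelf sits on the floor and shelves are stacked with a clear vertical gap of 263 mm between each pair.

Two stools sit around the table at the +y, +x sides. The bookshelf is on top of the table.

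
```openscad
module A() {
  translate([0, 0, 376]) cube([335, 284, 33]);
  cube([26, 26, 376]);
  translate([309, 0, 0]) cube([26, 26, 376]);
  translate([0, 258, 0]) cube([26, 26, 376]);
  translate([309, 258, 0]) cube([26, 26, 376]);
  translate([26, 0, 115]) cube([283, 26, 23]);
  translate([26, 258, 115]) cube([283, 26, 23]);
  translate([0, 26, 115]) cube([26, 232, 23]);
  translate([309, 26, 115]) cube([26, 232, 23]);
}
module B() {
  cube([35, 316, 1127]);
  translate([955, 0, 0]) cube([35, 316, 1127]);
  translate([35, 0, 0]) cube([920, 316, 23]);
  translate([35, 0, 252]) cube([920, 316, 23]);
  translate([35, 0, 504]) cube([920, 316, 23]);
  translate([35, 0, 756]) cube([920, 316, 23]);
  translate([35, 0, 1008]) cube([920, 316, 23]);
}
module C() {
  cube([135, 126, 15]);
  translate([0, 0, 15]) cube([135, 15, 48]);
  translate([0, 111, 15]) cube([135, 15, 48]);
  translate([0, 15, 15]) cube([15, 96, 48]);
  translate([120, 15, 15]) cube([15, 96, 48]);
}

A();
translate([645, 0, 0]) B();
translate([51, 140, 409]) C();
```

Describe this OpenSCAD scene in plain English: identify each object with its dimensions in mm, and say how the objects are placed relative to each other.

A is a four-legged stool. The seat is a 335×284×33 mm slab whose top surface is at z = 409 mm; four square legs, each 26×26 mm in cross-section, run from the floor (z = 0) to the underside of the seat, each flush with a corner of the seat. Four stretchers, 26 mm wide and 23 mm tall, connect adjacent legs with their undersides at z = 115 mm, each running between the inner faces of the legs it joins and aligned with the legs' outer faces on the other axis.

B is an open bookshelf. Two side panels, each 35 mm thick, 316 mm deep and 1127 mm tall, stand 990 mm apart (outside-to-outside). Between them sit 5 shelves, each 23 mm thick and 316 mm deep, spanning the full gap between the sides. The bottom shelf rests on the floor (its underside at z = 0) and the clear gap between one shelf's top and the next shelf's underside is 229 mm.

C is an open storage box with external size 135×126×63 mm and wall thickness 15 mm (the base is also 15 mm thick). The base covers the whole footprint; the four walls stand on the base, with the y-facing walls full-width and the x-facing walls fitting between their inner faces.

The bookshelf is on the floor beside the stool on its +x side. The open box is on top of the stool.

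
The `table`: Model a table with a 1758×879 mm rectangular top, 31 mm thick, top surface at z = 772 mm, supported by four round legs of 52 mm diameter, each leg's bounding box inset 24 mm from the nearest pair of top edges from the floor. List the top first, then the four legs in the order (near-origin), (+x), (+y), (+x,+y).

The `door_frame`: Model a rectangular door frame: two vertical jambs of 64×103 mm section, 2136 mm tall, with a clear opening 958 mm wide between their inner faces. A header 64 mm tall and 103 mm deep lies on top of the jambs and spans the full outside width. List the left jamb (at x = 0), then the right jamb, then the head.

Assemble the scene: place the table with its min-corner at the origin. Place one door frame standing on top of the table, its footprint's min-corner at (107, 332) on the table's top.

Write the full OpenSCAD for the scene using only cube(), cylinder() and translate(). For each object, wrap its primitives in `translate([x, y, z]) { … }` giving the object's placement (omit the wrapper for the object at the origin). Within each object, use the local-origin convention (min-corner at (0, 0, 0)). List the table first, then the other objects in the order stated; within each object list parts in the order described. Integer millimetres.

translate([0, 0, 741]) cube([1758, 879, 31]);
translate([50, 50, 0]) cylinder(h = 741, r = 26);
translate([1708, 50, 0]) cylinder(h = 741, r = 26);
translate([50, 829, 0]) cylinder(h = 741, r = 26);
translate([1708, 829, 0]) cylinder(h = 741, r = 26);
translate([107, 332, 772]) {
  cube([64, 103, 2136]);
  translate([1022, 0, 0]) cube([64, 103, 2136]);
  translate([0, 0, 2136]) cube([1086, 103, 64]);
}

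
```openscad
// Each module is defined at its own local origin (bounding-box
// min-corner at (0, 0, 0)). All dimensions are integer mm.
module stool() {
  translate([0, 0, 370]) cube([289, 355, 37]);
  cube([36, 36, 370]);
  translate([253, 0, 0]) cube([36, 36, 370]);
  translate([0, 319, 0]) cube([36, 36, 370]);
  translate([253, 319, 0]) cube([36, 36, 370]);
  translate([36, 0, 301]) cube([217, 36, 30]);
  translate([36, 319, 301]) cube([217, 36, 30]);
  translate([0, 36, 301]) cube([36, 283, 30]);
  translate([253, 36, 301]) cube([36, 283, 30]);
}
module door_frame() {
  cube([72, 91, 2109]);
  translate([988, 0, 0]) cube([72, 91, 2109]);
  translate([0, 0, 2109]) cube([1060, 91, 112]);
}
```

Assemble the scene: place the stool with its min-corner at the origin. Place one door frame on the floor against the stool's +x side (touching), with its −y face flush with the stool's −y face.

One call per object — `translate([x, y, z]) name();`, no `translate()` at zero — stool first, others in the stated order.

stool();
translate([289, 0, 0]) door_frame();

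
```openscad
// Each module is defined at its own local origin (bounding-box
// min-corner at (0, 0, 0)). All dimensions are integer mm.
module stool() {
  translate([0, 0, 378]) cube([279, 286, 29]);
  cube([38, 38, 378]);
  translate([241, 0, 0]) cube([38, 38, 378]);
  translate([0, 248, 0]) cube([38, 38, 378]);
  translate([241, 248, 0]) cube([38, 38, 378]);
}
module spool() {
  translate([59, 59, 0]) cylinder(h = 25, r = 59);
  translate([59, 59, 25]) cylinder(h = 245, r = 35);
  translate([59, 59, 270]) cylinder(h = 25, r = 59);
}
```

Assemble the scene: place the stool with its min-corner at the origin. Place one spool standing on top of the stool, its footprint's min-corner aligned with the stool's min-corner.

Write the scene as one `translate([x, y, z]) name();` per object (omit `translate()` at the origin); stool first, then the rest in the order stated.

stool();
translate([0, 0, 407]) spool();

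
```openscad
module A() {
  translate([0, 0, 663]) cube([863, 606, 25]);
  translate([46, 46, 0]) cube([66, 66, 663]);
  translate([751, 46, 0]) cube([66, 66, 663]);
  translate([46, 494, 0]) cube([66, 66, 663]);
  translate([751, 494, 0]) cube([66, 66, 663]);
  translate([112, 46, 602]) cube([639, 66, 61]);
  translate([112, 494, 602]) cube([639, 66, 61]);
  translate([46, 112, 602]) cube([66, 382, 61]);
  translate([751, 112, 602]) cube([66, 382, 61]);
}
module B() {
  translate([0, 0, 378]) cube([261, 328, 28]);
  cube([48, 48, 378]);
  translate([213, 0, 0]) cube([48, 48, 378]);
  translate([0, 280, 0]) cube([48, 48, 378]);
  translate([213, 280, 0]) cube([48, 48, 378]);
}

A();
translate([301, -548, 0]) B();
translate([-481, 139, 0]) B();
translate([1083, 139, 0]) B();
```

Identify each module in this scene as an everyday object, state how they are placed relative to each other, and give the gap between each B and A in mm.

Each stool's nearest face is 220 mm from the table's bounding box.

A is a table. B is a stool. Three stools sit around the table at the −y, −x, +x sides. The gap between each stool and the table is 220 mm.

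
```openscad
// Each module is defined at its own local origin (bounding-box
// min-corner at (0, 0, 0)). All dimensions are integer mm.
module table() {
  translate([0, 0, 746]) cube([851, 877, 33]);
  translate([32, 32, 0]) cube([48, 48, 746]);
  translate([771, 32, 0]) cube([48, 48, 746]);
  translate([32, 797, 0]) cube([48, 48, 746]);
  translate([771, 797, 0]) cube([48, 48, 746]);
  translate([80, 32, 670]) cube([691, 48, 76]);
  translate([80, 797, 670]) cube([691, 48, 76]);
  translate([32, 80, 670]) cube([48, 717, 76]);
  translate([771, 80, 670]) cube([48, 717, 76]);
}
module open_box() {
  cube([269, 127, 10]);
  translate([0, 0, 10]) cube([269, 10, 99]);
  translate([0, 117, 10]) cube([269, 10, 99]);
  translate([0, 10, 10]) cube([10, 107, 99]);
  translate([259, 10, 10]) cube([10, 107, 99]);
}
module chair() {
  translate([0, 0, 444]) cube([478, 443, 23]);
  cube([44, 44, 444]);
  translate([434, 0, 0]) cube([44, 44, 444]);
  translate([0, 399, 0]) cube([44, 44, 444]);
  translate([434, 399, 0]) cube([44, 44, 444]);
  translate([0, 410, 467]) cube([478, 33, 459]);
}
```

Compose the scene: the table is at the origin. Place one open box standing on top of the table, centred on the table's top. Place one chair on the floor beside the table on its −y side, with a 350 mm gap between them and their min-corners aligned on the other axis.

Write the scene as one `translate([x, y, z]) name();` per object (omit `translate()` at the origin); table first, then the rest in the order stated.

table();
translate([291, 375, 779]) open_box();
translate([0, -793, 0]) chair();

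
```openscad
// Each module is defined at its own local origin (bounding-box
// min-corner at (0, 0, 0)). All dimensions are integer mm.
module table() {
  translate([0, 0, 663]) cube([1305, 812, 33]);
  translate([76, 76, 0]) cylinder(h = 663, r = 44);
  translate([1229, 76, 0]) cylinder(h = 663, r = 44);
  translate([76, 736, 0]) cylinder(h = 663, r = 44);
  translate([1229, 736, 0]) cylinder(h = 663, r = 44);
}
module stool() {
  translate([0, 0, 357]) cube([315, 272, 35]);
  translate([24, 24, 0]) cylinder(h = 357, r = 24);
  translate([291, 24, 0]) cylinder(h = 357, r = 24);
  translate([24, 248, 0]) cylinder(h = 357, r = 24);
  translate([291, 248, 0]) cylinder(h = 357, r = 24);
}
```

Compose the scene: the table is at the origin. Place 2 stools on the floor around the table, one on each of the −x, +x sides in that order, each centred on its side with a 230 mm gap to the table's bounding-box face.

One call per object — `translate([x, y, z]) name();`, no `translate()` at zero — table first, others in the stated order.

table();
translate([-545, 270, 0]) stool();
translate([1535, 270, 0]) stool();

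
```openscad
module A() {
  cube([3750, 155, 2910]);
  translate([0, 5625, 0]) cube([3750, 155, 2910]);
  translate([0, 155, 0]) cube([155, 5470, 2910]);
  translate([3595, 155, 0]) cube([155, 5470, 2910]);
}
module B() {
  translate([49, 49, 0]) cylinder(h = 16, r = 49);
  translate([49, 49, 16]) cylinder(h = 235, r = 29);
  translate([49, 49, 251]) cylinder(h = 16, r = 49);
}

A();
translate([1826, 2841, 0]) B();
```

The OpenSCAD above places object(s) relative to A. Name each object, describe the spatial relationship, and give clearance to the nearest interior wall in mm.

A is a house frame. B is a spool. The spool sits inside the house frame, centred. The clearance to the nearest interior wall is 1671 mm.

Clearances: x = 1671, y = 2686; minimum 1671 mm.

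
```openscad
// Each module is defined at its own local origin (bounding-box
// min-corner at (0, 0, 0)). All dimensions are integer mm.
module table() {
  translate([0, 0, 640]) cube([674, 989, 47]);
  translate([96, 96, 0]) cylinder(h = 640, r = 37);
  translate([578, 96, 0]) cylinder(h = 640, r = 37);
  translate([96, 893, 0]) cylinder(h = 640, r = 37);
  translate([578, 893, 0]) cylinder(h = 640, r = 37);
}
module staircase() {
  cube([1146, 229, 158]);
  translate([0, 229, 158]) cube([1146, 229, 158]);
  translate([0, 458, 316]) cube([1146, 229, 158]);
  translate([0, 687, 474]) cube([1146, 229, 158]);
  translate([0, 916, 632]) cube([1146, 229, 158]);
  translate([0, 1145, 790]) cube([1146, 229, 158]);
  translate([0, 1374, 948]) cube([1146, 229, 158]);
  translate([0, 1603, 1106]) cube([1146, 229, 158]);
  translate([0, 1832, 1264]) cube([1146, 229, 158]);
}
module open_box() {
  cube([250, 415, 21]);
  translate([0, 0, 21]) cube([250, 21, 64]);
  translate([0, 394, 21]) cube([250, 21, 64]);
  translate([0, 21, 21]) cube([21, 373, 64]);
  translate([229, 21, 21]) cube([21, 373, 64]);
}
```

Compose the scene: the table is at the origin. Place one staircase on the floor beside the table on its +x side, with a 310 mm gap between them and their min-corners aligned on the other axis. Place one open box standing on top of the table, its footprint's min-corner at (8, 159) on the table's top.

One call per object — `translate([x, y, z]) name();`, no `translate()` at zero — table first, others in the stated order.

table();
translate([984, 0, 0]) staircase();
translate([8, 159, 687]) open_box();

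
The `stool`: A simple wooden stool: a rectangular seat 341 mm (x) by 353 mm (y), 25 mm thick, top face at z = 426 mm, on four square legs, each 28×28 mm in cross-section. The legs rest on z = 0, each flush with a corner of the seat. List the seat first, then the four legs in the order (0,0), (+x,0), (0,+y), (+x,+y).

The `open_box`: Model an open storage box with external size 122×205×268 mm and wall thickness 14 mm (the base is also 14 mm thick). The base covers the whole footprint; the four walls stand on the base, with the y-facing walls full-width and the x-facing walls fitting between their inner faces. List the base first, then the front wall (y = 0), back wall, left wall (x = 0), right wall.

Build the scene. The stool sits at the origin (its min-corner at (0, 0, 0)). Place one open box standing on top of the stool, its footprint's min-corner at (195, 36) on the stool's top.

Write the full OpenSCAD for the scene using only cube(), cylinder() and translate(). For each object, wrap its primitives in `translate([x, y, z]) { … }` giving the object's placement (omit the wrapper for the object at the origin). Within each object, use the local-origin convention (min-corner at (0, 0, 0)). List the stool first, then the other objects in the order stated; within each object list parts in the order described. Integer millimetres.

translate([0, 0, 401]) cube([341, 353, 25]);
cube([28, 28, 401]);
translate([313, 0, 0]) cube([28, 28, 401]);
translate([0, 325, 0]) cube([28, 28, 401]);
translate([313, 325, 0]) cube([28, 28, 401]);
translate([195, 36, 426]) {
  cube([122, 205, 14]);
  translate([0, 0, 14]) cube([122, 14, 254]);
  translate([0, 191, 14]) cube([122, 14, 254]);
  translate([0, 14, 14]) cube([14, 177, 254]);
  translate([108, 14, 14]) cube([14, 177, 254]);
}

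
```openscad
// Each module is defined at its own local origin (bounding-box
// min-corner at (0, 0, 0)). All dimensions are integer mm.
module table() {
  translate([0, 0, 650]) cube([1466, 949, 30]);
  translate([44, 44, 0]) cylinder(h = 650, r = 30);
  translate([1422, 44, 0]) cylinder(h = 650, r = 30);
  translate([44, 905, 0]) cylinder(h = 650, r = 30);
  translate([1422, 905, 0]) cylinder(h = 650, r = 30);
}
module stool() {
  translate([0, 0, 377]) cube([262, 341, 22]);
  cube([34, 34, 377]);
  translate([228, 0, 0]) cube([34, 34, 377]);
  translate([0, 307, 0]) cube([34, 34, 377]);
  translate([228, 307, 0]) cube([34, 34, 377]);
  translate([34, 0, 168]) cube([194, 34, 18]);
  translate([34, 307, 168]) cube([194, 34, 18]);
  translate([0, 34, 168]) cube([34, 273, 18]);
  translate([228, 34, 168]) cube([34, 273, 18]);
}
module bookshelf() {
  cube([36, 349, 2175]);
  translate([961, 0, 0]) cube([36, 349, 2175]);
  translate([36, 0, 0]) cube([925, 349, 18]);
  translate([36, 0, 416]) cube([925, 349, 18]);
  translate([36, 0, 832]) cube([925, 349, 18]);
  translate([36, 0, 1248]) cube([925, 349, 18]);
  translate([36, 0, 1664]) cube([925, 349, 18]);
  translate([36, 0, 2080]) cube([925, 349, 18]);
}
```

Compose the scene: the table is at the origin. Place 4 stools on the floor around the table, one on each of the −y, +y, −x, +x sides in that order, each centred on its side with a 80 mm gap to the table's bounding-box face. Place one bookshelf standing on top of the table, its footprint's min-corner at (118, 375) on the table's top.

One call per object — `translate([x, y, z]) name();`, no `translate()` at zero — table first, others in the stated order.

table();
translate([602, -421, 0]) stool();
translate([602, 1029, 0]) stool();
translate([-342, 304, 0]) stool();
translate([1546, 304, 0]) stool();
translate([118, 375, 680]) bookshelf();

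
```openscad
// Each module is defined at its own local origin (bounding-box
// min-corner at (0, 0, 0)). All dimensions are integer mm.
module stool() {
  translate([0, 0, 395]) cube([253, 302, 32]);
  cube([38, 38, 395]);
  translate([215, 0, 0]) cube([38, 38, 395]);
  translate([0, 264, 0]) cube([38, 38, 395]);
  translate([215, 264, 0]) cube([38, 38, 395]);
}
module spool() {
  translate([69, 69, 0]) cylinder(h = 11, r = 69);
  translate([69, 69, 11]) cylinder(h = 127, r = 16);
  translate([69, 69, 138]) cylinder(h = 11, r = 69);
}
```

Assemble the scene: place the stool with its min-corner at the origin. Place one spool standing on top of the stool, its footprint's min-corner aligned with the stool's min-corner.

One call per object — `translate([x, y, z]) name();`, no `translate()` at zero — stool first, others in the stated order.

stool();
translate([0, 0, 427]) spool();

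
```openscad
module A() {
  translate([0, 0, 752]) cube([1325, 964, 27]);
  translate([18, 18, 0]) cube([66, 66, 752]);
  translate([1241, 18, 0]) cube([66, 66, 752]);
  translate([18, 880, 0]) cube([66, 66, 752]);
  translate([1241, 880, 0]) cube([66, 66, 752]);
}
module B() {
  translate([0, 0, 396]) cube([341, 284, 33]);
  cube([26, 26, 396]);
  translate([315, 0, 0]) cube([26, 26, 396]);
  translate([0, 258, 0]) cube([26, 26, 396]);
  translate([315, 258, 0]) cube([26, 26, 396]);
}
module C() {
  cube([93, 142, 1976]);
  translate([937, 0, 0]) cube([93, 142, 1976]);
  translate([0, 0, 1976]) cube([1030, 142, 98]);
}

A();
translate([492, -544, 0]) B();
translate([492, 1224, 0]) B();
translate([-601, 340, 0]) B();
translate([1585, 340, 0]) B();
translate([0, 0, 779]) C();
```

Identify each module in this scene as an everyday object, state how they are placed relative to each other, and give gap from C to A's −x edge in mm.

The door frame's min-x is at 0; the table's min-x is 0; gap = 0 mm.

A is a table. B is a stool. C is a door frame. Four stools sit around the table at the −y, +y, −x, +x sides. The door frame is on top of the table. The gap from the door frame to the table's −x edge is 0 mm.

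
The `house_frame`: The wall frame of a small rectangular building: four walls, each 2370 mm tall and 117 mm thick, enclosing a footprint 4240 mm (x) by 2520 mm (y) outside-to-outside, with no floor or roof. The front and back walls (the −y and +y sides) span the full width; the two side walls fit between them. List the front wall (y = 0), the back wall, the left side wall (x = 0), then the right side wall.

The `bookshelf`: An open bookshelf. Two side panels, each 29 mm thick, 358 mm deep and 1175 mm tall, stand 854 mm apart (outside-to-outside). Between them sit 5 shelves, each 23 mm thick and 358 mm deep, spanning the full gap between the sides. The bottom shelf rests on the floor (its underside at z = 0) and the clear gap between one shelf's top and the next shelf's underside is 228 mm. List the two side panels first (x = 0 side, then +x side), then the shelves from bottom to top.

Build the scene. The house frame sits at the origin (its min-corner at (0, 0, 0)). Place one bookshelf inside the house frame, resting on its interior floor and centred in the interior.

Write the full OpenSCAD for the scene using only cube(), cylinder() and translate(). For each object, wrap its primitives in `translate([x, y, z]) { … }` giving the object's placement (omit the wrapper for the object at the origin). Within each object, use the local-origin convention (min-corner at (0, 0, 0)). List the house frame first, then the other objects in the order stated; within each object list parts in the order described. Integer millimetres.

cube([4240, 117, 2370]);
translate([0, 2403, 0]) cube([4240, 117, 2370]);
translate([0, 117, 0]) cube([117, 2286, 2370]);
translate([4123, 117, 0]) cube([117, 2286, 2370]);
translate([1693, 1081, 0]) {
  cube([29, 358, 1175]);
  translate([825, 0, 0]) cube([29, 358, 1175]);
  translate([29, 0, 0]) cube([796, 358, 23]);
  translate([29, 0, 251]) cube([796, 358, 23]);
  translate([29, 0, 502]) cube([796, 358, 23]);
  translate([29, 0, 753]) cube([796, 358, 23]);
  translate([29, 0, 1004]) cube([796, 358, 23]);
}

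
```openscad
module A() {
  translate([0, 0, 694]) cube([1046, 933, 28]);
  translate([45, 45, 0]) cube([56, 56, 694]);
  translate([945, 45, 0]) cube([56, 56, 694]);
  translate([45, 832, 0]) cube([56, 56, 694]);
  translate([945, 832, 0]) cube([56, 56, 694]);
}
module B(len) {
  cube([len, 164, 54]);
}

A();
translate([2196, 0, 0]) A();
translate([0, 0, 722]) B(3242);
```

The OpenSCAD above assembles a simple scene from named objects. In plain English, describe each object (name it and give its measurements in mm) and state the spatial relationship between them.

A is a table with a 1046×933 mm rectangular top, 28 mm thick, top surface at z = 722 mm, supported by four 56×56 mm square legs, each inset 45 mm from the nearest pair of top edges, running from the floor.

B is a rectangular beam 3242 mm long (x), 164 mm deep (y), 54 mm thick (z).

The beam spans the tops of two tables placed 1150 mm apart, resting at z = 722 mm.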